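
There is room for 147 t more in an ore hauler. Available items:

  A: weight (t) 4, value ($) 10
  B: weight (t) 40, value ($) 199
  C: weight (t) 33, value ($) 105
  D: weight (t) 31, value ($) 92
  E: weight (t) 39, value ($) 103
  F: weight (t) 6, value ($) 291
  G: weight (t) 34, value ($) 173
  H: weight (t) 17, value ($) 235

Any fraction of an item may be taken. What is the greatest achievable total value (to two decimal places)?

1053.45

Ratios (sorted): F 48.50, H 13.82, G 5.09, B 4.97, C 3.18, D 2.97, E 2.64, A 2.50
take F (6 @ 291); take H (17 @ 235); take G (34 @ 173); take B (40 @ 199); take C (33 @ 105); take 17/31 of D → 50.45. Capacity used 147/147.
Total value = 1053.45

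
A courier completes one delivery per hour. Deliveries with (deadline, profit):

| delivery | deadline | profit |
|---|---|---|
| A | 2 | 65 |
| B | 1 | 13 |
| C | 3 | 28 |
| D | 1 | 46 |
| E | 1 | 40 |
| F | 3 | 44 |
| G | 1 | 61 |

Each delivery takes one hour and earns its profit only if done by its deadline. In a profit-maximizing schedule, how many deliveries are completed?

3

Take jobs in profit order; each goes to the latest open slot no later than its deadline.
Profit order: A=65 G=61 D=46 F=44 E=40 C=28 B=13
Assign: A→slot 2, G→slot 1, D skipped, F→slot 3, E skipped, C skipped, B skipped.
Slots: [1:G] [2:A] [3:F]
3 of 7 scheduled.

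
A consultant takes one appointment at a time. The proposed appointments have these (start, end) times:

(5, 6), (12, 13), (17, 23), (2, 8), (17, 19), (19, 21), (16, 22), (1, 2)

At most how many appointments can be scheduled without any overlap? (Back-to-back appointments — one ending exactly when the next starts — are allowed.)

Order by finish time; keep every interval that doesn't clash with the previous kept one.
By end time: (1,2), (5,6), (2,8), (12,13), (17,19), (19,21), (16,22), (17,23).
Pick (1,2); next start ≥ 2 → (5,6); next start ≥ 6 → (12,13); next start ≥ 13 → (17,19); next start ≥ 19 → (19,21).
Selected 5 appointments.

5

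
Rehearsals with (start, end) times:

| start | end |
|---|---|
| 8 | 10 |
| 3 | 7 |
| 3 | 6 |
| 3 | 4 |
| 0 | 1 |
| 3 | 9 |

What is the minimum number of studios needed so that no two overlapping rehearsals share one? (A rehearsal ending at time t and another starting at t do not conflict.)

4

starts: [0, 3, 3, 3, 3, 8]
ends:   [1, 4, 6, 7, 9, 10]
s0→1 e1→0 s3→1 s3→2 s3→3 s3→4  — peak 4.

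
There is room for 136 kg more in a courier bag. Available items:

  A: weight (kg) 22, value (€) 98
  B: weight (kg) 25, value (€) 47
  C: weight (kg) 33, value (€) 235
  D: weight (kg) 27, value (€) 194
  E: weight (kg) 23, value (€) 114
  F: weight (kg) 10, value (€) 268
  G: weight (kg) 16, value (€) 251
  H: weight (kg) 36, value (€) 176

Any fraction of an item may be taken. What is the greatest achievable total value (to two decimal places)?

Greedy by value/weight ratio, highest first.
Order: F (268/10=26.80) > G (251/16=15.69) > D (194/27=7.19) > C (235/33=7.12) > E (114/23=4.96) > H (176/36=4.89) > A (98/22=4.45) > B (47/25=1.88)
Fill: take F (10 @ 268) → take G (16 @ 251) → take D (27 @ 194) → take C (33 @ 235) → take E (23 @ 114) → take 27/36 of H → 132.00; 136/136 used.
Total value = 1194.00

1194.00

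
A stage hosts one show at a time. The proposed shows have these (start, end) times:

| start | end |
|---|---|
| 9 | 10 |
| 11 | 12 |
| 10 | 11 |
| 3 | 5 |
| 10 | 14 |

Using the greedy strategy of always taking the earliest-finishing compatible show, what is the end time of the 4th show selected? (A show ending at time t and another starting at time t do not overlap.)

Greedy by earliest finish: after sorting by end time, pick each interval compatible with the last pick.
Sorted by end: (3,5)  (9,10)  (10,11)  (11,12)  (10,14)
take (3,5); take (9,10); take (10,11); take (11,12).
Selected: (3,5) (9,10) (10,11) (11,12)

12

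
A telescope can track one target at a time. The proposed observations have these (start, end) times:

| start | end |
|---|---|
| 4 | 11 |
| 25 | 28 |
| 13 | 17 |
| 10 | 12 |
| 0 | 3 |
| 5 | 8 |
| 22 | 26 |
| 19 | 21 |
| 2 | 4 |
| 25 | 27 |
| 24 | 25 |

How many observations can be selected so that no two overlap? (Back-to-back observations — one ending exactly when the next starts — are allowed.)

7

Order by finish time; keep every interval that doesn't clash with the previous kept one.
By end time: (0,3), (2,4), (5,8), (4,11), (10,12), (13,17), (19,21), (24,25), (22,26), (25,27), (25,28).
Pick (0,3); next start ≥ 3 → (5,8); next start ≥ 8 → (10,12); next start ≥ 12 → (13,17); next start ≥ 17 → (19,21); next start ≥ 21 → (24,25); next start ≥ 25 → (25,27).
Selected 7 observations.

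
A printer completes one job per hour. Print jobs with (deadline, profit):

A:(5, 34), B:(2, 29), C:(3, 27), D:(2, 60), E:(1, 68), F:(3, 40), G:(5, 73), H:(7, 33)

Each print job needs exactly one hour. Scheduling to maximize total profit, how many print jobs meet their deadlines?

Sort by profit descending; place each in the latest free slot ≤ its deadline.
Profit order: G=73 E=68 D=60 F=40 A=34 H=33 B=29 C=27
Assign: G→slot 5, E→slot 1, D→slot 2, F→slot 3, A→slot 4, H→slot 7, B skipped, C skipped.
Slots: [1:E] [2:D] [3:F] [4:A] [5:G] [7:H]
6 of 8 scheduled.

6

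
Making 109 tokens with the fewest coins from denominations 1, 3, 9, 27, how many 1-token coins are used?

1

Greedy: take as many of the largest coin as possible, then repeat with the remainder.
109 − 4×27→1 − 1×1→0
Count of 1: 1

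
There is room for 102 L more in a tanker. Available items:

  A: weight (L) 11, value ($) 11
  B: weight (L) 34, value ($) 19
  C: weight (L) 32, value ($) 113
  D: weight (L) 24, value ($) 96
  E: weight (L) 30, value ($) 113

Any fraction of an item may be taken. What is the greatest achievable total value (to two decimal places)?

Sort by value per unit weight and fill in that order.
Ratios (sorted): D 4.00, E 3.77, C 3.53, A 1.00, B 0.56
take D (24 @ 96); take E (30 @ 113); take C (32 @ 113); take A (11 @ 11); take 5/34 of B → 2.79. Capacity used 102/102.
Total value = 335.79

335.79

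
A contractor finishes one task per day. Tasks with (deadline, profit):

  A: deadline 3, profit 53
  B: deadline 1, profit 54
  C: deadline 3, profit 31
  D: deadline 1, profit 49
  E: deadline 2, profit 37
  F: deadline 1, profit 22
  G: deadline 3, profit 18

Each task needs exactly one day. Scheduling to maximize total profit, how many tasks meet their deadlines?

3

Sort by profit descending; place each in the latest free slot ≤ its deadline.
Profit order: B=54 A=53 D=49 E=37 C=31 F=22 G=18
Assign: B→slot 1, A→slot 3, D skipped, E→slot 2, C skipped, F skipped, G skipped.
Slots: [1:B] [2:E] [3:A]
3 of 7 scheduled.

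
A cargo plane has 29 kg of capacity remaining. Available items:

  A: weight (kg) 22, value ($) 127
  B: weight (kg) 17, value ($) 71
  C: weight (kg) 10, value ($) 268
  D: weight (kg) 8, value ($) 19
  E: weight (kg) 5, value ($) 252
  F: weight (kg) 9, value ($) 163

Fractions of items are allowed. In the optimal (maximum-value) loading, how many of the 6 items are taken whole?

3

Greedy by value/weight ratio, highest first.
Order: E (252/5=50.40) > C (268/10=26.80) > F (163/9=18.11) > A (127/22=5.77) > B (71/17=4.18) > D (19/8=2.38)
Fill: take E (5 @ 252) → take C (10 @ 268) → take F (9 @ 163) → take 5/22 of A → 28.86; 29/29 used.
3 item(s) taken whole; one partial (take 5/22 of A).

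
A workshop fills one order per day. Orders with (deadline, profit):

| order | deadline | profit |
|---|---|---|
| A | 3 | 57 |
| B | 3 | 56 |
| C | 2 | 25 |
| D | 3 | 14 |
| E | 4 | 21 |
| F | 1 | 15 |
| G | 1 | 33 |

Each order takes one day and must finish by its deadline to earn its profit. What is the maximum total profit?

Sort by profit descending; place each in the latest free slot ≤ its deadline.
By profit: A(d3,57), B(d3,56), G(d1,33), C(d2,25), E(d4,21), F(d1,15), D(d3,14)
A→slot 3; B→slot 2; G→slot 1; C skipped; E→slot 4; F skipped; D skipped.
Profit = 33 + 56 + 57 + 21 = 167

167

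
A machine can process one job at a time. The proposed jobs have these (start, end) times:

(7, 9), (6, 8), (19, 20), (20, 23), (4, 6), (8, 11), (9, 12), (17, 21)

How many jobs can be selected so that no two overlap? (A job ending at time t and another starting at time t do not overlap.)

5

Order by finish time; keep every interval that doesn't clash with the previous kept one.
By end time: (4,6), (6,8), (7,9), (8,11), (9,12), (19,20), (17,21), (20,23).
Pick (4,6); next start ≥ 6 → (6,8); next start ≥ 8 → (8,11); next start ≥ 11 → (19,20); next start ≥ 20 → (20,23).
Selected 5 jobs.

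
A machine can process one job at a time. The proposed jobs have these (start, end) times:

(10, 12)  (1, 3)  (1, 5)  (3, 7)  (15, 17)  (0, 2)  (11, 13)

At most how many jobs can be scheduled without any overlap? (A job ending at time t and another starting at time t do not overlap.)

Sorted by end: (0,2)  (1,3)  (1,5)  (3,7)  (10,12)  (11,13)  (15,17)
take (0,2); skip (1,3); skip (1,5); take (3,7); take (10,12); take (15,17).
Selected 4 jobs.

4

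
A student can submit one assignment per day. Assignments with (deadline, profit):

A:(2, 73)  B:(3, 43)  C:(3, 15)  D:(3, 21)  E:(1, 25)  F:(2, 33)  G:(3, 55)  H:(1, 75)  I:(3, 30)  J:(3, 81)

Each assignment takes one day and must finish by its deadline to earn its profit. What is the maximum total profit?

229

Take jobs in profit order; each goes to the latest open slot no later than its deadline.
Profit order: J=81 H=75 A=73 G=55 B=43 F=33 I=30 E=25 D=21 C=15
Assign: J→slot 3, H→slot 1, A→slot 2, G skipped, B skipped, F skipped, I skipped, E skipped, D skipped, C skipped.
Slots: [1:H] [2:A] [3:J]
Profit = 75 + 73 + 81 = 229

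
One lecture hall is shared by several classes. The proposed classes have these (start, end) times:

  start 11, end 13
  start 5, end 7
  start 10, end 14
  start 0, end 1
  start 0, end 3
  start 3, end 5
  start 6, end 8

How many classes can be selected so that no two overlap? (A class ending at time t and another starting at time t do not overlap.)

Sorted by end: (0,1)  (0,3)  (3,5)  (5,7)  (6,8)  (11,13)  (10,14)
take (0,1); take (3,5); take (5,7); skip (6,8); take (11,13).
Selected 4 classes.

4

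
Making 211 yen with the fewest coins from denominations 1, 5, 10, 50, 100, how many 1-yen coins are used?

Use the largest denomination that fits, subtract, and repeat.
211 − 2×100→11 − 1×10→1 − 1×1→0
Count of 1: 1

1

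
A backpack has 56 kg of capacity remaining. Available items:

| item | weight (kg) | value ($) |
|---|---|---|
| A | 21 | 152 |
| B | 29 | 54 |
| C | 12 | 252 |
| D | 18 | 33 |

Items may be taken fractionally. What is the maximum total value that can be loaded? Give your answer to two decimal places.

446.83

Ratios (sorted): C 21.00, A 7.24, B 1.86, D 1.83
take C (12 @ 252); take A (21 @ 152); take 23/29 of B → 42.83. Capacity used 56/56.
Total value = 446.83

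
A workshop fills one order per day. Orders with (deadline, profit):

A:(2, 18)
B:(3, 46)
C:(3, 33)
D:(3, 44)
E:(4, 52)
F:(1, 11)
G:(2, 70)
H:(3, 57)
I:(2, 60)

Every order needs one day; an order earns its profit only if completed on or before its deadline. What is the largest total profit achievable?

Profit order: G=70 I=60 H=57 E=52 B=46 D=44 C=33 A=18 F=11
Assign: G→slot 2, I→slot 1, H→slot 3, E→slot 4, B skipped, D skipped, C skipped, A skipped, F skipped.
Slots: [1:I] [2:G] [3:H] [4:E]
Profit = 60 + 70 + 57 + 52 = 239

239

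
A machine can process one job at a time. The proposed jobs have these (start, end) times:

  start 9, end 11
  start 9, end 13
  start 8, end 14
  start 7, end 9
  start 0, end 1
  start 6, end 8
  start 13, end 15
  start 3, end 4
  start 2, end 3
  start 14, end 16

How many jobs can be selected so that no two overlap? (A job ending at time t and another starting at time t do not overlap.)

6

Greedy by earliest finish: after sorting by end time, pick each interval compatible with the last pick.
Sorted by end: (0,1)  (2,3)  (3,4)  (6,8)  (7,9)  (9,11)  (9,13)  (8,14)  (13,15)  (14,16)
take (0,1); take (2,3); take (3,4); take (6,8); take (9,11); skip (8,14); take (13,15).
Selected 6 jobs.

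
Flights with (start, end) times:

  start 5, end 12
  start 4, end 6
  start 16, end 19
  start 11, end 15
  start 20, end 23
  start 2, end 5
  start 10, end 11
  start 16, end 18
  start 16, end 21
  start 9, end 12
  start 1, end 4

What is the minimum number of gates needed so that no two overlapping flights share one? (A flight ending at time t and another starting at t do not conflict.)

Events (time:±→running): 1:+→1 2:+→2 4:-→1 4:+→2 5:-→1 5:+→2 6:-→1 9:+→2 10:+→3 … peak 3.

3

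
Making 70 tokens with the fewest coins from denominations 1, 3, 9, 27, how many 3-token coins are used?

Use the largest denomination that fits, subtract, and repeat.
70 = 2×27 + 1×9 + 2×3 + 1×1
Count of 3: 2

2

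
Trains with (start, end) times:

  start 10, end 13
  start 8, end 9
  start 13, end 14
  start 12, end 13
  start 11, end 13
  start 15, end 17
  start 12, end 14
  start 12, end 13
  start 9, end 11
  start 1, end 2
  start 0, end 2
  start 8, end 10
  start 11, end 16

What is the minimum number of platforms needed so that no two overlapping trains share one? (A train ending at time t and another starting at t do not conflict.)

Events (time:±→running): 0:+→1 1:+→2 2:-→1 2:-→0 8:+→1 8:+→2 9:-→1 9:+→2 10:-→1 10:+→2 11:-→1 11:+→2 11:+→3 12:+→4 12:+→5 12:+→6 … peak 6.

6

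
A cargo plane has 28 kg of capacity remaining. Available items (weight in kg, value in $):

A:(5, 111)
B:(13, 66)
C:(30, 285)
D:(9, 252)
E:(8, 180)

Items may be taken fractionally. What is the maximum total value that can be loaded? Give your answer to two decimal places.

Sort by value per unit weight and fill in that order.
Ratios (sorted): D 28.00, E 22.50, A 22.20, C 9.50, B 5.08
take D (9 @ 252); take E (8 @ 180); take A (5 @ 111); take 6/30 of C → 57.00. Capacity used 28/28.
Total value = 600.00

600.00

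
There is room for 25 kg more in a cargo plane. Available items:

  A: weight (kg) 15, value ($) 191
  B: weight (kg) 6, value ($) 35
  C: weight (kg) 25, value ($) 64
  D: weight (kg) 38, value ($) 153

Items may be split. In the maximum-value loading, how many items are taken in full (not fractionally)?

2

Greedy by value/weight ratio, highest first.
Ratios (sorted): A 12.73, B 5.83, D 4.03, C 2.56
take A (15 @ 191); take B (6 @ 35); take 4/38 of D → 16.11. Capacity used 25/25.
2 item(s) taken whole; one partial (take 4/38 of D).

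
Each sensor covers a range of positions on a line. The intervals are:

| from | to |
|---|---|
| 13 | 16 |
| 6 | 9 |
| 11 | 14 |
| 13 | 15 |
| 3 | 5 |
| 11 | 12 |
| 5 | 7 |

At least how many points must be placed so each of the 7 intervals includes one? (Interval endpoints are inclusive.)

4

By right end: [3,5]  [5,7]  [6,9]  [11,12]  [11,14]  [13,15]  [13,16]
[3,5] uncovered → point at 5; [6,9] uncovered → point at 9; [11,12] uncovered → point at 12; [13,15] uncovered → point at 15.
Points: 5, 9, 12, 15 (4 total).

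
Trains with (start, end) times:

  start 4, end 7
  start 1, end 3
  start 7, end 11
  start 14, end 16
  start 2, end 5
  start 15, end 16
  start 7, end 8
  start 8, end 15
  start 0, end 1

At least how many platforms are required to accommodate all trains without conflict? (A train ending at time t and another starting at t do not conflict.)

The answer is the maximum number of intervals overlapping at any instant.
starts: [0, 1, 2, 4, 7, 7, 8, 14, 15]
ends:   [1, 3, 5, 7, 8, 11, 15, 16, 16]
s0→1 e1→0 s1→1 s2→2  — peak 2.

2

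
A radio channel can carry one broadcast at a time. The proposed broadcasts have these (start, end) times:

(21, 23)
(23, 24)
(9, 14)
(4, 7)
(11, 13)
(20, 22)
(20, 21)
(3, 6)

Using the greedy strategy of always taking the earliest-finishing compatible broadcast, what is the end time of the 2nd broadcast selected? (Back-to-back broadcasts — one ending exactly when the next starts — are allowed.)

13

By end time: (3,6), (4,7), (11,13), (9,14), (20,21), (20,22), (21,23), (23,24).
Pick (3,6); next start ≥ 6 → (11,13); next start ≥ 13 → (20,21); next start ≥ 21 → (21,23); next start ≥ 23 → (23,24).
Selected: (3,6) (11,13) (20,21) (21,23) (23,24)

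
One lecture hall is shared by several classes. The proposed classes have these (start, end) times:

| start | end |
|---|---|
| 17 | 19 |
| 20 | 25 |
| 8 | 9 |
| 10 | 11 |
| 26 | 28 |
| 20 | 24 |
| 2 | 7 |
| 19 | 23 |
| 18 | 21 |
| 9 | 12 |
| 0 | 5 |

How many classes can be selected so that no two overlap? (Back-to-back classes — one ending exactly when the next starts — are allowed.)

6

Sort by end time and greedily take each interval whose start is ≥ the last chosen end.
Sorted by end: (0,5)  (2,7)  (8,9)  (10,11)  (9,12)  (17,19)  (18,21)  (19,23)  (20,24)  (20,25)  (26,28)
take (0,5); take (8,9); take (10,11); take (17,19); skip (18,21); take (19,23); take (26,28).
Selected 6 classes.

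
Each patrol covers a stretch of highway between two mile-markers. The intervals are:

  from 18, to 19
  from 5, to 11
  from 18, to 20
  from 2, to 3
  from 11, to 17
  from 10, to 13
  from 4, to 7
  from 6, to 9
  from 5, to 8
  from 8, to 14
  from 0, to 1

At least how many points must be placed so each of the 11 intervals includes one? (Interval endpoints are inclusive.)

Process intervals by earliest right end; each time one isn't hit yet, stab at its right endpoint.
Sorted: [0,1] [2,3] [4,7] [5,8] [6,9] [5,11] [10,13] [8,14] [11,17] [18,19] [18,20]
{[0,1]} hit by 1; {[2,3]} hit by 3; {[4,7],[5,8],[6,9],[5,11]} hit by 7; {[10,13],[8,14],[11,17]} hit by 13; {[18,19],[18,20]} hit by 19.
Points: 1, 3, 7, 13, 19 (5 total).

5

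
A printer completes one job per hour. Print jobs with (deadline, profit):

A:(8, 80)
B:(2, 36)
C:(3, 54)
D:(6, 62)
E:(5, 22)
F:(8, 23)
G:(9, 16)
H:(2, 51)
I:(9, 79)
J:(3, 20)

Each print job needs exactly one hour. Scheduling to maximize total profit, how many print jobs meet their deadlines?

9

Sort by profit descending; place each in the latest free slot ≤ its deadline.
Profit order: A=80 I=79 D=62 C=54 H=51 B=36 F=23 E=22 J=20 G=16
Assign: A→slot 8, I→slot 9, D→slot 6, C→slot 3, H→slot 2, B→slot 1, F→slot 7, E→slot 5, J skipped, G→slot 4.
Slots: [1:B] [2:H] [3:C] [4:G] [5:E] [6:D] [7:F] [8:A] [9:I]
9 of 10 scheduled.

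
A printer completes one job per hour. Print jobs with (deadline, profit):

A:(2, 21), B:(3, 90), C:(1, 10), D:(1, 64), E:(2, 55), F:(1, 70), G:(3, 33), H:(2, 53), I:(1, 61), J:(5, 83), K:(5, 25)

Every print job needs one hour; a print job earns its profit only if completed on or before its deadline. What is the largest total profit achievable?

Sort by profit descending; place each in the latest free slot ≤ its deadline.
By profit: B(d3,90), J(d5,83), F(d1,70), D(d1,64), I(d1,61), E(d2,55), H(d2,53), G(d3,33), K(d5,25), A(d2,21), C(d1,10)
B→slot 3; J→slot 5; F→slot 1; D skipped; I skipped; E→slot 2; H skipped; G skipped; K→slot 4; A skipped; C skipped.
Profit = 70 + 55 + 90 + 25 + 83 = 323

323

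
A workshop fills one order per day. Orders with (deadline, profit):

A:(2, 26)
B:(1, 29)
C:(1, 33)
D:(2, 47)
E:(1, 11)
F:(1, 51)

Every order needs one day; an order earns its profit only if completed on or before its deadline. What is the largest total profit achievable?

Take jobs in profit order; each goes to the latest open slot no later than its deadline.
Profit order: F=51 D=47 C=33 B=29 A=26 E=11
Assign: F→slot 1, D→slot 2, C skipped, B skipped, A skipped, E skipped.
Slots: [1:F] [2:D]
Profit = 51 + 47 = 98

98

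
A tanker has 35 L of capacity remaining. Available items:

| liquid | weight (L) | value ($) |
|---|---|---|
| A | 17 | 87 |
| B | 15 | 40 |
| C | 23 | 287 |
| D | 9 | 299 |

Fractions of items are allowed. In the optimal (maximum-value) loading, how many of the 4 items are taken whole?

Sort by value per unit weight and fill in that order.
Order: D (299/9=33.22) > C (287/23=12.48) > A (87/17=5.12) > B (40/15=2.67)
Fill: take D (9 @ 299) → take C (23 @ 287) → take 3/17 of A → 15.35; 35/35 used.
2 item(s) taken whole; one partial (take 3/17 of A).

2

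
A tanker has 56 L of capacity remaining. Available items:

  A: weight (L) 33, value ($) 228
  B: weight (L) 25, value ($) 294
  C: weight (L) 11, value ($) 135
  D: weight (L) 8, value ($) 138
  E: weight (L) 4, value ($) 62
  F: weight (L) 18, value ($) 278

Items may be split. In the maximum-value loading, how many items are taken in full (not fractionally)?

4

Greedy by value/weight ratio, highest first.
Order: D (138/8=17.25) > E (62/4=15.50) > F (278/18=15.44) > C (135/11=12.27) > B (294/25=11.76) > A (228/33=6.91)
Fill: take D (8 @ 138) → take E (4 @ 62) → take F (18 @ 278) → take C (11 @ 135) → take 15/25 of B → 176.40; 56/56 used.
4 item(s) taken whole; one partial (take 15/25 of B).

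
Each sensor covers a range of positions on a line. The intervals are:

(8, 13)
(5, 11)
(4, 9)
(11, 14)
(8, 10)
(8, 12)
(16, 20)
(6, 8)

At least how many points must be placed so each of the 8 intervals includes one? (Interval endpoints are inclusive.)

3

By right end: [6,8]  [4,9]  [8,10]  [5,11]  [8,12]  [8,13]  [11,14]  [16,20]
[6,8] uncovered → point at 8; [11,14] uncovered → point at 14; [16,20] uncovered → point at 20.
Points: 8, 14, 20 (3 total).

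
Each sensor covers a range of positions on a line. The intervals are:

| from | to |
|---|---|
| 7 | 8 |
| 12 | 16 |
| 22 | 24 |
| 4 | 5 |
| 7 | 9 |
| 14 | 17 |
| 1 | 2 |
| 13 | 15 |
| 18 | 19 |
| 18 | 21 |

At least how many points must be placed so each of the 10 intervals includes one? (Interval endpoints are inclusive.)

6

By right end: [1,2]  [4,5]  [7,8]  [7,9]  [13,15]  [12,16]  [14,17]  [18,19]  [18,21]  [22,24]
[1,2] uncovered → point at 2; [4,5] uncovered → point at 5; [7,8] uncovered → point at 8; [13,15] uncovered → point at 15; [18,19] uncovered → point at 19; [22,24] uncovered → point at 24.
Points: 2, 5, 8, 15, 19, 24 (6 total).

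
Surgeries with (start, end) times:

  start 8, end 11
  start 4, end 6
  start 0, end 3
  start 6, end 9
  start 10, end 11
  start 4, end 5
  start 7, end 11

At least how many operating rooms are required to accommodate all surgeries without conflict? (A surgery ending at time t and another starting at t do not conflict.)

The answer is the maximum number of intervals overlapping at any instant.
starts: [0, 4, 4, 6, 7, 8, 10]
ends:   [3, 5, 6, 9, 11, 11, 11]
s0→1 e3→0 s4→1 s4→2 e5→1 e6→0 s6→1 s7→2 s8→3  — peak 3.

3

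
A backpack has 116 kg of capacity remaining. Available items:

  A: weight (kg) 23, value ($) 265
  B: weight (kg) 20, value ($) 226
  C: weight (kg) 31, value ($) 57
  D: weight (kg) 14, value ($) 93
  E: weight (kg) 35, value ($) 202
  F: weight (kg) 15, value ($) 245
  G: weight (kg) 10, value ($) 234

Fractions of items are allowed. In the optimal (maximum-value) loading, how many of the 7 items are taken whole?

5

Ratios (sorted): G 23.40, F 16.33, A 11.52, B 11.30, D 6.64, E 5.77, C 1.84
take G (10 @ 234); take F (15 @ 245); take A (23 @ 265); take B (20 @ 226); take D (14 @ 93); take 34/35 of E → 196.23. Capacity used 116/116.
5 item(s) taken whole; one partial (take 34/35 of E).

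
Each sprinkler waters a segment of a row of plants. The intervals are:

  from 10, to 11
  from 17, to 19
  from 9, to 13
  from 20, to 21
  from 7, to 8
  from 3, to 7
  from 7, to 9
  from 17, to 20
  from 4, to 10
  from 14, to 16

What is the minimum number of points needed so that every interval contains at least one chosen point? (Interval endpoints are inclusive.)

Process intervals by earliest right end; each time one isn't hit yet, stab at its right endpoint.
Sorted: [3,7] [7,8] [7,9] [4,10] [10,11] [9,13] [14,16] [17,19] [17,20] [20,21]
{[3,7],[7,8],[7,9],[4,10]} hit by 7; {[10,11],[9,13]} hit by 11; {[14,16]} hit by 16; {[17,19],[17,20]} hit by 19; {[20,21]} hit by 21.
Points: 7, 11, 16, 19, 21 (5 total).

5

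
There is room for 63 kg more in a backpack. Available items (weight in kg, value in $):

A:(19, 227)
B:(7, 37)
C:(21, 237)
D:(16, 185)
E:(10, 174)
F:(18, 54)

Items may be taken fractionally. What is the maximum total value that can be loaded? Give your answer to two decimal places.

789.14

Order: E (174/10=17.40) > A (227/19=11.95) > D (185/16=11.56) > C (237/21=11.29) > B (37/7=5.29) > F (54/18=3.00)
Fill: take E (10 @ 174) → take A (19 @ 227) → take D (16 @ 185) → take 18/21 of C → 203.14; 63/63 used.
Total value = 789.14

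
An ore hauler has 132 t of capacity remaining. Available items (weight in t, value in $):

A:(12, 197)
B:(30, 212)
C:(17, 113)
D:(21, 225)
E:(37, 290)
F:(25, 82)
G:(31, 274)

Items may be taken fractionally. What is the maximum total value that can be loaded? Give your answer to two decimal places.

Greedy by value/weight ratio, highest first.
Ratios (sorted): A 16.42, D 10.71, G 8.84, E 7.84, B 7.07, C 6.65, F 3.28
take A (12 @ 197); take D (21 @ 225); take G (31 @ 274); take E (37 @ 290); take B (30 @ 212); take 1/17 of C → 6.65. Capacity used 132/132.
Total value = 1204.65

1204.65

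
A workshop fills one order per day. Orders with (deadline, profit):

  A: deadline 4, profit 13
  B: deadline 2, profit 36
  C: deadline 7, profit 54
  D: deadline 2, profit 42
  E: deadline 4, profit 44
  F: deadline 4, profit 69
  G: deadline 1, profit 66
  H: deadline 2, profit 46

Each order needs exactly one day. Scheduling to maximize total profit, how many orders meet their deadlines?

5

By profit: F(d4,69), G(d1,66), C(d7,54), H(d2,46), E(d4,44), D(d2,42), B(d2,36), A(d4,13)
F→slot 4; G→slot 1; C→slot 7; H→slot 2; E→slot 3; D skipped; B skipped; A skipped.
5 of 8 scheduled.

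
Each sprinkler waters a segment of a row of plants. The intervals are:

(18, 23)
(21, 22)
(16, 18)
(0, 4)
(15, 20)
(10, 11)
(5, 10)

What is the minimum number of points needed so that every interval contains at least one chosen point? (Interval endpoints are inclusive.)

4

Sorted: [0,4] [5,10] [10,11] [16,18] [15,20] [21,22] [18,23]
{[0,4]} hit by 4; {[5,10],[10,11]} hit by 10; {[16,18],[15,20]} hit by 18; {[21,22],[18,23]} hit by 22.
Points: 4, 10, 18, 22 (4 total).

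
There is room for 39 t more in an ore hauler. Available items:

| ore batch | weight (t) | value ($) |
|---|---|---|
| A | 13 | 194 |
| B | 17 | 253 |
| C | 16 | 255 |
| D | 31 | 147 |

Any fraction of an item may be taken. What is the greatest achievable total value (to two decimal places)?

597.82

Sort by value per unit weight and fill in that order.
Ratios (sorted): C 15.94, A 14.92, B 14.88, D 4.74
take C (16 @ 255); take A (13 @ 194); take 10/17 of B → 148.82. Capacity used 39/39.
Total value = 597.82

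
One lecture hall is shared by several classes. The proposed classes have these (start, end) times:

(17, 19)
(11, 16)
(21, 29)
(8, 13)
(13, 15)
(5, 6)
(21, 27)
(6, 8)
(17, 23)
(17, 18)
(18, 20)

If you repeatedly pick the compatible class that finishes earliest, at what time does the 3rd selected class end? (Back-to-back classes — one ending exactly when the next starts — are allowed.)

By end time: (5,6), (6,8), (8,13), (13,15), (11,16), (17,18), (17,19), (18,20), (17,23), (21,27), (21,29).
Pick (5,6); next start ≥ 6 → (6,8); next start ≥ 8 → (8,13); next start ≥ 13 → (13,15); next start ≥ 15 → (17,18); next start ≥ 18 → (18,20); next start ≥ 20 → (21,27).
Selected: (5,6) (6,8) (8,13) (13,15) (17,18) (18,20) (21,27)

13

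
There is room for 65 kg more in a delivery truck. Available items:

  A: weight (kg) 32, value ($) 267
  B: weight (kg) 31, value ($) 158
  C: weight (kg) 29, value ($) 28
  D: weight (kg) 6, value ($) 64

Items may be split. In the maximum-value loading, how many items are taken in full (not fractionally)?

Ratios (sorted): D 10.67, A 8.34, B 5.10, C 0.97
take D (6 @ 64); take A (32 @ 267); take 27/31 of B → 137.61. Capacity used 65/65.
2 item(s) taken whole; one partial (take 27/31 of B).

2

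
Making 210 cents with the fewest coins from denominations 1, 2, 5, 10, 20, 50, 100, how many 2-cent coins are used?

0

210 = 2×100 + 1×10
Count of 2: 0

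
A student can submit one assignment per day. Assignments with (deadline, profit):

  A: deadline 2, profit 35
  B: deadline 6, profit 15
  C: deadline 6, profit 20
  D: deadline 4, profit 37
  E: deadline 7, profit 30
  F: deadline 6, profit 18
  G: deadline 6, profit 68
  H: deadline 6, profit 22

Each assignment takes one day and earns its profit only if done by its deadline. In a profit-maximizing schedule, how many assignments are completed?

Sort by profit descending; place each in the latest free slot ≤ its deadline.
Profit order: G=68 D=37 A=35 E=30 H=22 C=20 F=18 B=15
Assign: G→slot 6, D→slot 4, A→slot 2, E→slot 7, H→slot 5, C→slot 3, F→slot 1, B skipped.
Slots: [1:F] [2:A] [3:C] [4:D] [5:H] [6:G] [7:E]
7 of 8 scheduled.

7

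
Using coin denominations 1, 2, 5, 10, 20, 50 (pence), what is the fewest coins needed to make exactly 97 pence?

5

97 − 1×50→47 − 2×20→7 − 1×5→2 − 1×2→0
Total coins = 1 + 2 + 1 + 1 = 5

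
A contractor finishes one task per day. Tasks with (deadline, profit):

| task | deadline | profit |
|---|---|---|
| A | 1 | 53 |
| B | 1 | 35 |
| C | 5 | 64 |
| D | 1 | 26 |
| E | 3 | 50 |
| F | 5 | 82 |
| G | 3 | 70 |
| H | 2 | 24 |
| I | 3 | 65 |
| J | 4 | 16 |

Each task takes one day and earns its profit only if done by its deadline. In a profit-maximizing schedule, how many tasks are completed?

By profit: F(d5,82), G(d3,70), I(d3,65), C(d5,64), A(d1,53), E(d3,50), B(d1,35), D(d1,26), H(d2,24), J(d4,16)
F→slot 5; G→slot 3; I→slot 2; C→slot 4; A→slot 1; E skipped; B skipped; D skipped; H skipped; J skipped.
5 of 10 scheduled.

5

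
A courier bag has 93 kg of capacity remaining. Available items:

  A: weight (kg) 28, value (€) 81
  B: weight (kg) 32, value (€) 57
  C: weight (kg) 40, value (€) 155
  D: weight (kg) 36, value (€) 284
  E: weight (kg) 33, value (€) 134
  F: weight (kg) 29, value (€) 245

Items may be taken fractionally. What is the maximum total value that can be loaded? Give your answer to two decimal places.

642.70

Sort by value per unit weight and fill in that order.
Ratios (sorted): F 8.45, D 7.89, E 4.06, C 3.88, A 2.89, B 1.78
take F (29 @ 245); take D (36 @ 284); take 28/33 of E → 113.70. Capacity used 93/93.
Total value = 642.70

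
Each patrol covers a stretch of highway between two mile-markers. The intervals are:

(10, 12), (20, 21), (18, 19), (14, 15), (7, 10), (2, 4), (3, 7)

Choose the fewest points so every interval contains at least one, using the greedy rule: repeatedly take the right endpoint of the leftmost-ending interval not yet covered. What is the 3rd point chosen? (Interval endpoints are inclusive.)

15

Sort by right endpoint; whenever an interval is uncovered, place a point at its right end.
By right end: [2,4]  [3,7]  [7,10]  [10,12]  [14,15]  [18,19]  [20,21]
[2,4] uncovered → point at 4; [7,10] uncovered → point at 10; [14,15] uncovered → point at 15; [18,19] uncovered → point at 19; [20,21] uncovered → point at 21.
Points: 4, 10, 15, 19, 21 (5 total).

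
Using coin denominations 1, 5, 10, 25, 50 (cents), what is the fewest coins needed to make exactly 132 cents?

Use the largest denomination that fits, subtract, and repeat.
132 = 2×50 + 1×25 + 1×5 + 2×1
Total coins = 2 + 1 + 1 + 2 = 6

6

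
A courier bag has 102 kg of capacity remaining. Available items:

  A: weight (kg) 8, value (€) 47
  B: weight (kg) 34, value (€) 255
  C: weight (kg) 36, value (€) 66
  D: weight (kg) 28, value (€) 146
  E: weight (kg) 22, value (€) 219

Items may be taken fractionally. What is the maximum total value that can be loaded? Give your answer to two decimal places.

685.33

Order: E (219/22=9.95) > B (255/34=7.50) > A (47/8=5.88) > D (146/28=5.21) > C (66/36=1.83)
Fill: take E (22 @ 219) → take B (34 @ 255) → take A (8 @ 47) → take D (28 @ 146) → take 10/36 of C → 18.33; 102/102 used.
Total value = 685.33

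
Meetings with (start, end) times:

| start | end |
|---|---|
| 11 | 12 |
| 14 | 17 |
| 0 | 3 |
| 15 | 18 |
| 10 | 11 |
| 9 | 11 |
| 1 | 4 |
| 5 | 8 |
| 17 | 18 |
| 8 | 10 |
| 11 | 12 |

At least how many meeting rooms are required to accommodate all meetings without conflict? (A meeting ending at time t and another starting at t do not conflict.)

2

Events (time:±→running): 0:+→1 1:+→2 … peak 2.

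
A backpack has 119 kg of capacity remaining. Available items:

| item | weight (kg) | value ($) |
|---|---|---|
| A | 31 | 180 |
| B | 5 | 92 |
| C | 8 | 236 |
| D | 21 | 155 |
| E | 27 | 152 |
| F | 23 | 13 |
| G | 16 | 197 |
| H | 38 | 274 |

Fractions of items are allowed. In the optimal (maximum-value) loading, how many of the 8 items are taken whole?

Sort by value per unit weight and fill in that order.
Ratios (sorted): C 29.50, B 18.40, G 12.31, D 7.38, H 7.21, A 5.81, E 5.63, F 0.57
take C (8 @ 236); take B (5 @ 92); take G (16 @ 197); take D (21 @ 155); take H (38 @ 274); take A (31 @ 180). Capacity used 119/119.
6 item(s) taken whole.

6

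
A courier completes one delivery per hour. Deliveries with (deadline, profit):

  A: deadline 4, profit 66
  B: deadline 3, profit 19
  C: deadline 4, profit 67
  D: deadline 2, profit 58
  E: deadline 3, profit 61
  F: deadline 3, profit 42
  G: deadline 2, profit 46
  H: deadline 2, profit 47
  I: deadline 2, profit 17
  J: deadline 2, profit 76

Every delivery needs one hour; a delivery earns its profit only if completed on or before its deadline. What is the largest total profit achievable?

Take jobs in profit order; each goes to the latest open slot no later than its deadline.
Profit order: J=76 C=67 A=66 E=61 D=58 H=47 G=46 F=42 B=19 I=17
Assign: J→slot 2, C→slot 4, A→slot 3, E→slot 1, D skipped, H skipped, G skipped, F skipped, B skipped, I skipped.
Slots: [1:E] [2:J] [3:A] [4:C]
Profit = 61 + 76 + 66 + 67 = 270

270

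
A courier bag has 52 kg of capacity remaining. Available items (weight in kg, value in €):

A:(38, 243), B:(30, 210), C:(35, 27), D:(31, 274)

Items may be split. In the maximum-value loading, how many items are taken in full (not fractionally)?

Greedy by value/weight ratio, highest first.
Order: D (274/31=8.84) > B (210/30=7.00) > A (243/38=6.39) > C (27/35=0.77)
Fill: take D (31 @ 274) → take 21/30 of B → 147.00; 52/52 used.
1 item(s) taken whole; one partial (take 21/30 of B).

1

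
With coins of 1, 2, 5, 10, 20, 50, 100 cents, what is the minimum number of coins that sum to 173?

5

Use the largest denomination that fits, subtract, and repeat.
173 − 1×100→73 − 1×50→23 − 1×20→3 − 1×2→1 − 1×1→0
Total coins = 1 + 1 + 1 + 1 + 1 = 5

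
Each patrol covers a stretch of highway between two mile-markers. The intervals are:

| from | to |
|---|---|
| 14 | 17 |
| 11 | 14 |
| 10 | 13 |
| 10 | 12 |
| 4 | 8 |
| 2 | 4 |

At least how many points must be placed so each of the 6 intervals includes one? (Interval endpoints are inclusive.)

Sorted: [2,4] [4,8] [10,12] [10,13] [11,14] [14,17]
{[2,4],[4,8]} hit by 4; {[10,12],[10,13],[11,14]} hit by 12; {[14,17]} hit by 17.
Points: 4, 12, 17 (3 total).

3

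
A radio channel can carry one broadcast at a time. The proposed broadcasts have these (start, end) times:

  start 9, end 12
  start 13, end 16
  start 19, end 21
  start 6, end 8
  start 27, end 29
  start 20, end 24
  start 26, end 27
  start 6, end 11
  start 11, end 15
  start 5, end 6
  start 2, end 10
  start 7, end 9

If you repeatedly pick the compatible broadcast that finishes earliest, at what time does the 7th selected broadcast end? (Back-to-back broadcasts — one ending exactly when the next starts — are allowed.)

29

Greedy by earliest finish: after sorting by end time, pick each interval compatible with the last pick.
Sorted by end: (5,6)  (6,8)  (7,9)  (2,10)  (6,11)  (9,12)  (11,15)  (13,16)  (19,21)  (20,24)  (26,27)  (27,29)
take (5,6); take (6,8); take (9,12); take (13,16); take (19,21); take (26,27); take (27,29).
Selected: (5,6) (6,8) (9,12) (13,16) (19,21) (26,27) (27,29)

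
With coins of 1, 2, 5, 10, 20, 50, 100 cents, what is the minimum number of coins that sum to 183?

6

183 − 1×100→83 − 1×50→33 − 1×20→13 − 1×10→3 − 1×2→1 − 1×1→0
Total coins = 1 + 1 + 1 + 1 + 1 + 1 = 6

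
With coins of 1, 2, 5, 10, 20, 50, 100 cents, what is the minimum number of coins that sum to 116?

Greedy: take as many of the largest coin as possible, then repeat with the remainder.
116 − 1×100→16 − 1×10→6 − 1×5→1 − 1×1→0
Total coins = 1 + 1 + 1 + 1 = 4

4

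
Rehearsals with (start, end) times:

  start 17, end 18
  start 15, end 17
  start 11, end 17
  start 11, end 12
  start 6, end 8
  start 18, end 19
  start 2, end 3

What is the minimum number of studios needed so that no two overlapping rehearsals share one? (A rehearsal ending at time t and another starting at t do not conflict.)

Count concurrent intervals with a sweep; the peak is the room count.
starts: [2, 6, 11, 11, 15, 17, 18]
ends:   [3, 8, 12, 17, 17, 18, 19]
s2→1 e3→0 s6→1 e8→0 s11→1 s11→2  — peak 2.

2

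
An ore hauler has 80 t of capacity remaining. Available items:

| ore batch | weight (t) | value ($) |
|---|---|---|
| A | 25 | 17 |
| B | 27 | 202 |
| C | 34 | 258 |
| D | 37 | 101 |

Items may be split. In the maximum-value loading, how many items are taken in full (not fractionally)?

2

Ratios (sorted): C 7.59, B 7.48, D 2.73, A 0.68
take C (34 @ 258); take B (27 @ 202); take 19/37 of D → 51.86. Capacity used 80/80.
2 item(s) taken whole; one partial (take 19/37 of D).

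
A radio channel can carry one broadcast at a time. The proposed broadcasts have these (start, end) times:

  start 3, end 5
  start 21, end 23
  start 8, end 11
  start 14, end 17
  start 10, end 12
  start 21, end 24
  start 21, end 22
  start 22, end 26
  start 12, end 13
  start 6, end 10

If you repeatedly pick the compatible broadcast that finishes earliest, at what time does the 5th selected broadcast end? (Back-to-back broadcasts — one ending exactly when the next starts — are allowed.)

Order by finish time; keep every interval that doesn't clash with the previous kept one.
By end time: (3,5), (6,10), (8,11), (10,12), (12,13), (14,17), (21,22), (21,23), (21,24), (22,26).
Pick (3,5); next start ≥ 5 → (6,10); next start ≥ 10 → (10,12); next start ≥ 12 → (12,13); next start ≥ 13 → (14,17); next start ≥ 17 → (21,22); next start ≥ 22 → (22,26).
Selected: (3,5) (6,10) (10,12) (12,13) (14,17) (21,22) (22,26)

17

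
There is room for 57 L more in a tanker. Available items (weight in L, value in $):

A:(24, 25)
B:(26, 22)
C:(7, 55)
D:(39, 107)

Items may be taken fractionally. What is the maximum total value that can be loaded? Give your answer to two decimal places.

Greedy by value/weight ratio, highest first.
Ratios (sorted): C 7.86, D 2.74, A 1.04, B 0.85
take C (7 @ 55); take D (39 @ 107); take 11/24 of A → 11.46. Capacity used 57/57.
Total value = 173.46

173.46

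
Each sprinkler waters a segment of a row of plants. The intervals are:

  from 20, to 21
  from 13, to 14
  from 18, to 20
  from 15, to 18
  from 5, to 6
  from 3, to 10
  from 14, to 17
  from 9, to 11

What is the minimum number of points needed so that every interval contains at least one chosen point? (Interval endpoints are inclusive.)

5

Sort by right endpoint; whenever an interval is uncovered, place a point at its right end.
Sorted: [5,6] [3,10] [9,11] [13,14] [14,17] [15,18] [18,20] [20,21]
{[5,6],[3,10]} hit by 6; {[9,11]} hit by 11; {[13,14],[14,17]} hit by 14; {[15,18],[18,20]} hit by 18; {[20,21]} hit by 21.
Points: 6, 11, 14, 18, 21 (5 total).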